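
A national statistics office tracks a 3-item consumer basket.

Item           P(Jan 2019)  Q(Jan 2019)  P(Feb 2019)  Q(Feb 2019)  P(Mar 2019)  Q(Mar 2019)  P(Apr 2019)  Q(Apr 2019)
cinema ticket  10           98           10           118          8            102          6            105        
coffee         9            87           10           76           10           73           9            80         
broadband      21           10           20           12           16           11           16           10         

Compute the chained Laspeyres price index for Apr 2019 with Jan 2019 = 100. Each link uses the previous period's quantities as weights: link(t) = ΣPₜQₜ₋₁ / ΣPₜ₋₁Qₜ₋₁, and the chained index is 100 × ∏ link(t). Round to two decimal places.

75.83

Link Jan 2019→Feb 2019:
ΣP(Feb 2019)Q(Jan 2019) = 10×98 + 10×87 + 20×10 = 980 + 870 + 200 = 2050
ΣP(Jan 2019)Q(Jan 2019) = 10×98 + 9×87 + 21×10 = 980 + 783 + 210 = 1973
link = 2050/1973 = 1.039027
Link Feb 2019→Mar 2019:
ΣP(Mar 2019)Q(Feb 2019) = 8×118 + 10×76 + 16×12 = 944 + 760 + 192 = 1896
ΣP(Feb 2019)Q(Feb 2019) = 10×118 + 10×76 + 20×12 = 1180 + 760 + 240 = 2180
link = 1896/2180 = 0.869725
Link Mar 2019→Apr 2019:
ΣP(Apr 2019)Q(Mar 2019) = 6×102 + 9×73 + 16×11 = 612 + 657 + 176 = 1445
ΣP(Mar 2019)Q(Mar 2019) = 8×102 + 10×73 + 16×11 = 816 + 730 + 176 = 1722
link = 1445/1722 = 0.839141
Chained index = 100 × 1.039027 × 0.869725 × 0.839141 = 75.8304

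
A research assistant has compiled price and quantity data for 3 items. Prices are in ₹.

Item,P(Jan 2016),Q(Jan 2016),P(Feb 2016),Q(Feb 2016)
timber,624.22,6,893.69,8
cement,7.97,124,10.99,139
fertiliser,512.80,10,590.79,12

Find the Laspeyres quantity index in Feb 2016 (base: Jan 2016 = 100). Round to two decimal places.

124.27

Laspeyres quantity index uses base-period prices as weights.
ΣP(Jan 2016)·Q(Feb 2016) = 624.22×8 + 7.97×139 + 512.80×12 = 4993.76 + 1107.83 + 6153.6 = 12255.19
ΣP(Jan 2016)·Q(Jan 2016) = 624.22×6 + 7.97×124 + 512.80×10 = 3745.32 + 988.28 + 5128 = 9861.6
Index = 12255.19 / 9861.6 × 100 = 124.2718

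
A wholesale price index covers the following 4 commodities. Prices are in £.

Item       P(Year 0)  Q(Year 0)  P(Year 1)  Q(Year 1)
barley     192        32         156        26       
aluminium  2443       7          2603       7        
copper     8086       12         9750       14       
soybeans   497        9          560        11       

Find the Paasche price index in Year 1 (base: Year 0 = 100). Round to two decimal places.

117.17

Paasche price index uses current-period quantities as weights.
ΣP(Year 1)·Q(Year 1) = 156×26 + 2603×7 + 9750×14 + 560×11 = 4056 + 18221 + 136500 + 6160 = 164937
ΣP(Year 0)·Q(Year 1) = 192×26 + 2443×7 + 8086×14 + 497×11 = 4992 + 17101 + 113204 + 5467 = 140764
Index = 164937 / 140764 × 100 = 117.1727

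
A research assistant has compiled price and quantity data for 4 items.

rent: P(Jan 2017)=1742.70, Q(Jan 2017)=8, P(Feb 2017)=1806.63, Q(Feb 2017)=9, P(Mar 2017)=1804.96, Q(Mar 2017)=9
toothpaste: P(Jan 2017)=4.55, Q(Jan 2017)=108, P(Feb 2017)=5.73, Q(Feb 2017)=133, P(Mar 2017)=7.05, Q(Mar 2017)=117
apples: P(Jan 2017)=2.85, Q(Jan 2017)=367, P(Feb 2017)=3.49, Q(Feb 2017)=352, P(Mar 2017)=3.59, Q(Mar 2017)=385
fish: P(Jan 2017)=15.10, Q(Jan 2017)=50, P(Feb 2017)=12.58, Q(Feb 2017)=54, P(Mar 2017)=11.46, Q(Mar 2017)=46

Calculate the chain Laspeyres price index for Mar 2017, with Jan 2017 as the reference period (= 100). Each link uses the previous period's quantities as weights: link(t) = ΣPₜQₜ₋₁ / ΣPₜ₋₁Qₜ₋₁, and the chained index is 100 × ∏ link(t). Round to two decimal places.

Link Jan 2017→Feb 2017:
ΣP(Feb 2017)Q(Jan 2017) = 1806.63×8 + 5.73×108 + 3.49×367 + 12.58×50 = 14453.04 + 618.84 + 1280.83 + 629 = 16981.71
ΣP(Jan 2017)Q(Jan 2017) = 1742.70×8 + 4.55×108 + 2.85×367 + 15.10×50 = 13941.6 + 491.4 + 1045.95 + 755 = 16233.95
link = 16981.71/16233.95 = 1.046061
Link Feb 2017→Mar 2017:
ΣP(Mar 2017)Q(Feb 2017) = 1804.96×9 + 7.05×133 + 3.59×352 + 11.46×54 = 16244.64 + 937.65 + 1263.68 + 618.84 = 19064.81
ΣP(Feb 2017)Q(Feb 2017) = 1806.63×9 + 5.73×133 + 3.49×352 + 12.58×54 = 16259.67 + 762.09 + 1228.48 + 679.32 = 18929.56
link = 19064.81/18929.56 = 1.007145
Chained index = 100 × 1.046061 × 1.007145 = 105.3536

105.35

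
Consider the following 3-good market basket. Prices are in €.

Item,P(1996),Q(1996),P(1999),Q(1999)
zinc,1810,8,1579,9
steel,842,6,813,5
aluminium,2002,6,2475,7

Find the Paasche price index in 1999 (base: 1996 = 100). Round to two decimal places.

Paasche price index uses current-period quantities as weights.
ΣP(1999)·Q(1999) = 1579×9 + 813×5 + 2475×7 = 14211 + 4065 + 17325 = 35601
ΣP(1996)·Q(1999) = 1810×9 + 842×5 + 2002×7 = 16290 + 4210 + 14014 = 34514
Index = 35601 / 34514 × 100 = 103.1494

103.15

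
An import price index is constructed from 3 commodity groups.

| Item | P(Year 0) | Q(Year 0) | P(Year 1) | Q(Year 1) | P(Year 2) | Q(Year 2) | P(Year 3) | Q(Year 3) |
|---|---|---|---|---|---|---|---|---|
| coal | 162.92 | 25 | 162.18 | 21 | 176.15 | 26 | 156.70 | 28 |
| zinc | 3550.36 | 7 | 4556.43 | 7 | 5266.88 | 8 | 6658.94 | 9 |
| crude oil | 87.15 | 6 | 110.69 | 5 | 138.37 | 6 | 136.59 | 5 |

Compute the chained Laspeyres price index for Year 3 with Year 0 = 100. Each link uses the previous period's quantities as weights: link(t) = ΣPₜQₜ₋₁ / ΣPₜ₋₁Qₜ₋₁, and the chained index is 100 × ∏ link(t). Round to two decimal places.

175.03

Link Year 0→Year 1:
ΣP(Year 1)Q(Year 0) = 162.18×25 + 4556.43×7 + 110.69×6 = 4054.5 + 31895.01 + 664.14 = 36613.65
ΣP(Year 0)Q(Year 0) = 162.92×25 + 3550.36×7 + 87.15×6 = 4073 + 24852.52 + 522.9 = 29448.42
link = 36613.65/29448.42 = 1.243315
Link Year 1→Year 2:
ΣP(Year 2)Q(Year 1) = 176.15×21 + 5266.88×7 + 138.37×5 = 3699.15 + 36868.16 + 691.85 = 41259.16
ΣP(Year 1)Q(Year 1) = 162.18×21 + 4556.43×7 + 110.69×5 = 3405.78 + 31895.01 + 553.45 = 35854.24
link = 41259.16/35854.24 = 1.150747
Link Year 2→Year 3:
ΣP(Year 3)Q(Year 2) = 156.70×26 + 6658.94×8 + 136.59×6 = 4074.2 + 53271.52 + 819.54 = 58165.26
ΣP(Year 2)Q(Year 2) = 176.15×26 + 5266.88×8 + 138.37×6 = 4579.9 + 42135.04 + 830.22 = 47545.16
link = 58165.26/47545.16 = 1.223369
Chained index = 100 × 1.243315 × 1.150747 × 1.223369 = 175.0323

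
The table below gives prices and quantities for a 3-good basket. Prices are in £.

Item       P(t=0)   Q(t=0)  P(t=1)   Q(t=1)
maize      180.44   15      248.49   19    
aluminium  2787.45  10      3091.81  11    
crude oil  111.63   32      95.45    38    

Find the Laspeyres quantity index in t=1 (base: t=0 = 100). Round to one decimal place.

Laspeyres quantity index uses base-period prices as weights.
ΣP(t=0)·Q(t=1) = 180.44×19 + 2787.45×11 + 111.63×38 = 3428.36 + 30661.95 + 4241.94 = 38332.25
ΣP(t=0)·Q(t=0) = 180.44×15 + 2787.45×10 + 111.63×32 = 2706.6 + 27874.5 + 3572.16 = 34153.26
Index = 38332.25 / 34153.26 × 100 = 112.2360

112.2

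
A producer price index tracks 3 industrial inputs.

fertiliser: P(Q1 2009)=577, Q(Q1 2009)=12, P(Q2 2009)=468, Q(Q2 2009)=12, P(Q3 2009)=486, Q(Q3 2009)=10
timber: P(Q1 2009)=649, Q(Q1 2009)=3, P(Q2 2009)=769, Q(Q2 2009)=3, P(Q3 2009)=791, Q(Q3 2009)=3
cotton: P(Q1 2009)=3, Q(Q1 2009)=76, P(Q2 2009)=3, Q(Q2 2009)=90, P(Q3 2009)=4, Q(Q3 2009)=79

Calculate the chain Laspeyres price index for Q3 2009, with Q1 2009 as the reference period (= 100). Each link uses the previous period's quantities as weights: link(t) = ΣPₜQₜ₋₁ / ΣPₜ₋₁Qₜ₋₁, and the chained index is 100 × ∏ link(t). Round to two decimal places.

Link Q1 2009→Q2 2009:
ΣP(Q2 2009)Q(Q1 2009) = 468×12 + 769×3 + 3×76 = 5616 + 2307 + 228 = 8151
ΣP(Q1 2009)Q(Q1 2009) = 577×12 + 649×3 + 3×76 = 6924 + 1947 + 228 = 9099
link = 8151/9099 = 0.895813
Link Q2 2009→Q3 2009:
ΣP(Q3 2009)Q(Q2 2009) = 486×12 + 791×3 + 4×90 = 5832 + 2373 + 360 = 8565
ΣP(Q2 2009)Q(Q2 2009) = 468×12 + 769×3 + 3×90 = 5616 + 2307 + 270 = 8193
link = 8565/8193 = 1.045405
Chained index = 100 × 0.895813 × 1.045405 = 93.6487

93.65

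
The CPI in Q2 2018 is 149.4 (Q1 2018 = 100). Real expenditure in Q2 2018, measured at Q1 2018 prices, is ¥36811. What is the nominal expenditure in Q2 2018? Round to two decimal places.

Nominal = Real × (Index/100) = 36811 × (149.4/100)
        = 36811 × 1.494 = 54995.6340

54995.63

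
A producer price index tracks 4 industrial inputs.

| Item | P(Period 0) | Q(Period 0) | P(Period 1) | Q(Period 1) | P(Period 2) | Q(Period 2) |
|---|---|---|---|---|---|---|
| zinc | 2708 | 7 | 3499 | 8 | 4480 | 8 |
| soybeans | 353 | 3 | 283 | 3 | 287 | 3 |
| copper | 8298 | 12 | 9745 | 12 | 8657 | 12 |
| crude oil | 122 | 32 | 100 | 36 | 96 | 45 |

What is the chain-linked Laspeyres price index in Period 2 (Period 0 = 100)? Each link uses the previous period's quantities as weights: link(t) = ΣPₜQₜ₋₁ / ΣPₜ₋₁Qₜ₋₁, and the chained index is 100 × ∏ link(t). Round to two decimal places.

113.59

Link Period 0→Period 1:
ΣP(Period 1)Q(Period 0) = 3499×7 + 283×3 + 9745×12 + 100×32 = 24493 + 849 + 116940 + 3200 = 145482
ΣP(Period 0)Q(Period 0) = 2708×7 + 353×3 + 8298×12 + 122×32 = 18956 + 1059 + 99576 + 3904 = 123495
link = 145482/123495 = 1.178040
Link Period 1→Period 2:
ΣP(Period 2)Q(Period 1) = 4480×8 + 287×3 + 8657×12 + 96×36 = 35840 + 861 + 103884 + 3456 = 144041
ΣP(Period 1)Q(Period 1) = 3499×8 + 283×3 + 9745×12 + 100×36 = 27992 + 849 + 116940 + 3600 = 149381
link = 144041/149381 = 0.964252
Chained index = 100 × 1.178040 × 0.964252 = 113.5928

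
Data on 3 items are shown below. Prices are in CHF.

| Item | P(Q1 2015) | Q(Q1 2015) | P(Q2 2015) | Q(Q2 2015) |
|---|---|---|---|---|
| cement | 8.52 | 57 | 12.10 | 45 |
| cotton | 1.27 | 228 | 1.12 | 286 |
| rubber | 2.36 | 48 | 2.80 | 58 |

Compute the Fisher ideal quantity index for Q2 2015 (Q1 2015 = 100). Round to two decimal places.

97.28

Laspeyres component (base-period weights):
ΣP(Q1 2015)Q(Q2 2015) = 8.52×45 + 1.27×286 + 2.36×58 = 383.4 + 363.22 + 136.88 = 883.5
ΣP(Q1 2015)Q(Q1 2015) = 8.52×57 + 1.27×228 + 2.36×48 = 485.64 + 289.56 + 113.28 = 888.48
L = 883.5 / 888.48 × 100 = 99.4395
Paasche component (current-period weights):
ΣP(Q2 2015)Q(Q2 2015) = 12.10×45 + 1.12×286 + 2.80×58 = 544.5 + 320.32 + 162.4 = 1027.22
ΣP(Q2 2015)Q(Q1 2015) = 12.10×57 + 1.12×228 + 2.80×48 = 689.7 + 255.36 + 134.4 = 1079.46
P = 1027.22 / 1079.46 × 100 = 95.1605
Fisher = √(L × P) = √(99.4395 × 95.1605) = 97.2765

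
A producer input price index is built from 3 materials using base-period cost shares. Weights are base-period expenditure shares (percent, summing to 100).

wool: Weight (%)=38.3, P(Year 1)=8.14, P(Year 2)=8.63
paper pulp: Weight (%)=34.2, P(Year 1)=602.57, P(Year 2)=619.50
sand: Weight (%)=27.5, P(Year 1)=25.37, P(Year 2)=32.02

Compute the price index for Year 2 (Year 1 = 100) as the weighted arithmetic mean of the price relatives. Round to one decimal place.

110.5

wool: 38.3 × (8.63/8.14) = 38.3 × 1.060197 = 40.6055
paper pulp: 34.2 × (619.50/602.57) = 34.2 × 1.028096 = 35.1609
sand: 27.5 × (32.02/25.37) = 27.5 × 1.262121 = 34.7083
Index = Σ wᵢ·(p₁ᵢ/p₀ᵢ) = 40.6055 + 35.1609 + 34.7083 = 110.4747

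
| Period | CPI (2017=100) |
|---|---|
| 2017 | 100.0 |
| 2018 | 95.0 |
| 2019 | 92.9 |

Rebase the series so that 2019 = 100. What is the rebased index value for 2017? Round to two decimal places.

Rebased(2017) = 100.0 / 92.9 × 100 = 107.6426

107.64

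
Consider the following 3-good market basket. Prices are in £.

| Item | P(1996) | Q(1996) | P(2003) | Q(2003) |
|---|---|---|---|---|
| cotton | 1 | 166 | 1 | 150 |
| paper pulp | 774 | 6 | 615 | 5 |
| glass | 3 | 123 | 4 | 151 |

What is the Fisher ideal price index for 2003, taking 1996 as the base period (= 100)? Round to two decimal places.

Laspeyres component (base-period weights):
ΣP(2003)Q(1996) = 1×166 + 615×6 + 4×123 = 166 + 3690 + 492 = 4348
ΣP(1996)Q(1996) = 1×166 + 774×6 + 3×123 = 166 + 4644 + 369 = 5179
L = 4348 / 5179 × 100 = 83.9544
Paasche component (current-period weights):
ΣP(2003)Q(2003) = 1×150 + 615×5 + 4×151 = 150 + 3075 + 604 = 3829
ΣP(1996)Q(2003) = 1×150 + 774×5 + 3×151 = 150 + 3870 + 453 = 4473
P = 3829 / 4473 × 100 = 85.6025
Fisher = √(L × P) = √(83.9544 × 85.6025) = 84.7745

84.77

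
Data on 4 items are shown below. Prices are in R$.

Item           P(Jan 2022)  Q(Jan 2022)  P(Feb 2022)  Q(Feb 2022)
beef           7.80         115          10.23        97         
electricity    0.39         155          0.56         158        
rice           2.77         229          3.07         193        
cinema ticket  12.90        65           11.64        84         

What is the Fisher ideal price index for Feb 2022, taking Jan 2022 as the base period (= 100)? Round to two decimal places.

110.41

Laspeyres component (base-period weights):
ΣP(Feb 2022)Q(Jan 2022) = 10.23×115 + 0.56×155 + 3.07×229 + 11.64×65 = 1176.45 + 86.8 + 703.03 + 756.6 = 2722.88
ΣP(Jan 2022)Q(Jan 2022) = 7.80×115 + 0.39×155 + 2.77×229 + 12.90×65 = 897 + 60.45 + 634.33 + 838.5 = 2430.28
L = 2722.88 / 2430.28 × 100 = 112.0398
Paasche component (current-period weights):
ΣP(Feb 2022)Q(Feb 2022) = 10.23×97 + 0.56×158 + 3.07×193 + 11.64×84 = 992.31 + 88.48 + 592.51 + 977.76 = 2651.06
ΣP(Jan 2022)Q(Feb 2022) = 7.80×97 + 0.39×158 + 2.77×193 + 12.90×84 = 756.6 + 61.62 + 534.61 + 1083.6 = 2436.43
P = 2651.06 / 2436.43 × 100 = 108.8092
Fisher = √(L × P) = √(112.0398 × 108.8092) = 110.4127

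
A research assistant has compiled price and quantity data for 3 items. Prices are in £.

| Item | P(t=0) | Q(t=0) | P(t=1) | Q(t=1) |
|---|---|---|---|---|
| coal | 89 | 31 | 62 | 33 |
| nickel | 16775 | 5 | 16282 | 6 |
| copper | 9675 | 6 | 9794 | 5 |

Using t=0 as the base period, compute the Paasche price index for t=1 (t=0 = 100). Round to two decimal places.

Paasche price index uses current-period quantities as weights.
ΣP(t=1)·Q(t=1) = 62×33 + 16282×6 + 9794×5 = 2046 + 97692 + 48970 = 148708
ΣP(t=0)·Q(t=1) = 89×33 + 16775×6 + 9675×5 = 2937 + 100650 + 48375 = 151962
Index = 148708 / 151962 × 100 = 97.8587

97.86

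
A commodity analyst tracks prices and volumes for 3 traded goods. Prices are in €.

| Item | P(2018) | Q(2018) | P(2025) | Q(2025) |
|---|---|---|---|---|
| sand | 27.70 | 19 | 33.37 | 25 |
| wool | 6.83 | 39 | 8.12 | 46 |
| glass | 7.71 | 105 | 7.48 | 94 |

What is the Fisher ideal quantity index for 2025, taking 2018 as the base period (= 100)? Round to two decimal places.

109.06

Laspeyres component (base-period weights):
ΣP(2018)Q(2025) = 27.70×25 + 6.83×46 + 7.71×94 = 692.5 + 314.18 + 724.74 = 1731.42
ΣP(2018)Q(2018) = 27.70×19 + 6.83×39 + 7.71×105 = 526.3 + 266.37 + 809.55 = 1602.22
L = 1731.42 / 1602.22 × 100 = 108.0638
Paasche component (current-period weights):
ΣP(2025)Q(2025) = 33.37×25 + 8.12×46 + 7.48×94 = 834.25 + 373.52 + 703.12 = 1910.89
ΣP(2025)Q(2018) = 33.37×19 + 8.12×39 + 7.48×105 = 634.03 + 316.68 + 785.4 = 1736.11
P = 1910.89 / 1736.11 × 100 = 110.0673
Fisher = √(L × P) = √(108.0638 × 110.0673) = 109.0610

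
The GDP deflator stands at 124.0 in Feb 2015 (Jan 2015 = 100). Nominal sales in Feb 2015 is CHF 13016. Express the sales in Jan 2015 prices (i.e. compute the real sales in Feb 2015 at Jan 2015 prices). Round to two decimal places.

Real = Nominal ÷ (Index/100) = 13016 ÷ (124.0/100)
     = 13016 ÷ 1.240 = 10496.7742

10496.77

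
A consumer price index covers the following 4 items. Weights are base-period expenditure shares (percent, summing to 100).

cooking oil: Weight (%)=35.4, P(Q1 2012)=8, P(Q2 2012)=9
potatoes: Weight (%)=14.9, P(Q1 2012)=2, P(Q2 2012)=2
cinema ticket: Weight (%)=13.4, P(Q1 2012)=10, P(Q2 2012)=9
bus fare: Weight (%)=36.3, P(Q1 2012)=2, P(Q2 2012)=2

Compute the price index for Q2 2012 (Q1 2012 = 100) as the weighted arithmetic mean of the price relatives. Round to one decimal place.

103.1

cooking oil: 35.4 × (9/8) = 35.4 × 1.125000 = 39.8250
potatoes: 14.9 × (2/2) = 14.9 × 1.000000 = 14.9000
cinema ticket: 13.4 × (9/10) = 13.4 × 0.900000 = 12.0600
bus fare: 36.3 × (2/2) = 36.3 × 1.000000 = 36.3000
Index = Σ wᵢ·(p₁ᵢ/p₀ᵢ) = 39.8250 + 14.9000 + 12.0600 + 36.3000 = 103.0850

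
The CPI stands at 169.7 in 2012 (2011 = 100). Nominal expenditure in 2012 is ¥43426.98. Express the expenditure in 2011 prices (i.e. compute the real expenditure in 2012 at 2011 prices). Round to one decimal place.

25590.4

Real = Nominal ÷ (Index/100) = 43426.98 ÷ (169.7/100)
     = 43426.98 ÷ 1.697 = 25590.4420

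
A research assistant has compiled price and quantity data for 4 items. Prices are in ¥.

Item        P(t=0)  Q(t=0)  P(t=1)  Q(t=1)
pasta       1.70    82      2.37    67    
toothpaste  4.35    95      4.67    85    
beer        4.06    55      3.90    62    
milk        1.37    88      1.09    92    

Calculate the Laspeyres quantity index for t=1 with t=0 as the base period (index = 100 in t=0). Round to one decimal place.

Laspeyres quantity index uses base-period prices as weights.
ΣP(t=0)·Q(t=1) = 1.70×67 + 4.35×85 + 4.06×62 + 1.37×92 = 113.9 + 369.75 + 251.72 + 126.04 = 861.41
ΣP(t=0)·Q(t=0) = 1.70×82 + 4.35×95 + 4.06×55 + 1.37×88 = 139.4 + 413.25 + 223.3 + 120.56 = 896.51
Index = 861.41 / 896.51 × 100 = 96.0848

96.1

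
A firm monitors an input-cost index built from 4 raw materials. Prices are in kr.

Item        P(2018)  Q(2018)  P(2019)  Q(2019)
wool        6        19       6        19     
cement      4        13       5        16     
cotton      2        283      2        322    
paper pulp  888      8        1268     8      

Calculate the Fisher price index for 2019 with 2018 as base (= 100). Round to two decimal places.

Laspeyres component (base-period weights):
ΣP(2019)Q(2018) = 6×19 + 5×13 + 2×283 + 1268×8 = 114 + 65 + 566 + 10144 = 10889
ΣP(2018)Q(2018) = 6×19 + 4×13 + 2×283 + 888×8 = 114 + 52 + 566 + 7104 = 7836
L = 10889 / 7836 × 100 = 138.9612
Paasche component (current-period weights):
ΣP(2019)Q(2019) = 6×19 + 5×16 + 2×322 + 1268×8 = 114 + 80 + 644 + 10144 = 10982
ΣP(2018)Q(2019) = 6×19 + 4×16 + 2×322 + 888×8 = 114 + 64 + 644 + 7104 = 7926
P = 10982 / 7926 × 100 = 138.5566
Fisher = √(L × P) = √(138.9612 × 138.5566) = 138.7588

138.76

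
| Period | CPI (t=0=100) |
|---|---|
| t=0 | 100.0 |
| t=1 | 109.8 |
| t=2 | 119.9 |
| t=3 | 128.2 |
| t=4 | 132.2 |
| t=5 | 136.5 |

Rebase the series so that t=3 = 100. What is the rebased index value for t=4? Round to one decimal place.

103.1

Rebased(t=4) = 132.2 / 128.2 × 100 = 103.1201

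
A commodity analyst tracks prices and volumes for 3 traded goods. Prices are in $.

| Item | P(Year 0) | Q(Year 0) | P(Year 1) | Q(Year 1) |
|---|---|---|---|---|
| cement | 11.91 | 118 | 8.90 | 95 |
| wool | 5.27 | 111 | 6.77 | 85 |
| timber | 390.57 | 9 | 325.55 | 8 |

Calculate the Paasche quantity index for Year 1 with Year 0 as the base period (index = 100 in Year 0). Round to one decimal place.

85.1

Paasche quantity index uses current-period prices as weights.
ΣP(Year 1)·Q(Year 1) = 8.90×95 + 6.77×85 + 325.55×8 = 845.5 + 575.45 + 2604.4 = 4025.35
ΣP(Year 1)·Q(Year 0) = 8.90×118 + 6.77×111 + 325.55×9 = 1050.2 + 751.47 + 2929.95 = 4731.62
Index = 4025.35 / 4731.62 × 100 = 85.0734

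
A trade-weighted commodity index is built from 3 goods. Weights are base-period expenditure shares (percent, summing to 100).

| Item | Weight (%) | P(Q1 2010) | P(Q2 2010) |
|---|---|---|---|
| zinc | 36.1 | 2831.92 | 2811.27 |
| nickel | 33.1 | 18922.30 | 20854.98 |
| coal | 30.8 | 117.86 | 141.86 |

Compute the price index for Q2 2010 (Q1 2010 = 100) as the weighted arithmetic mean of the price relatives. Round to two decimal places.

109.39

zinc: 36.1 × (2811.27/2831.92) = 36.1 × 0.992708 = 35.8368
nickel: 33.1 × (20854.98/18922.30) = 33.1 × 1.102138 = 36.4808
coal: 30.8 × (141.86/117.86) = 30.8 × 1.203631 = 37.0718
Index = Σ wᵢ·(p₁ᵢ/p₀ᵢ) = 35.8368 + 36.4808 + 37.0718 = 109.3894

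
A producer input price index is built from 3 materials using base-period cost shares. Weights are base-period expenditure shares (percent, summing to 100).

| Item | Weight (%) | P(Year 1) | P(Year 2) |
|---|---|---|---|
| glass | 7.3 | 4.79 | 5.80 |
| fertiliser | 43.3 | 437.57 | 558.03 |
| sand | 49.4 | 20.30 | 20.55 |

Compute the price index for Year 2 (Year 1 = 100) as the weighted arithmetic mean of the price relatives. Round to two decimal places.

114.07

glass: 7.3 × (5.80/4.79) = 7.3 × 1.210856 = 8.8392
fertiliser: 43.3 × (558.03/437.57) = 43.3 × 1.275293 = 55.2202
sand: 49.4 × (20.55/20.30) = 49.4 × 1.012315 = 50.0084
Index = Σ wᵢ·(p₁ᵢ/p₀ᵢ) = 8.8392 + 55.2202 + 50.0084 = 114.0678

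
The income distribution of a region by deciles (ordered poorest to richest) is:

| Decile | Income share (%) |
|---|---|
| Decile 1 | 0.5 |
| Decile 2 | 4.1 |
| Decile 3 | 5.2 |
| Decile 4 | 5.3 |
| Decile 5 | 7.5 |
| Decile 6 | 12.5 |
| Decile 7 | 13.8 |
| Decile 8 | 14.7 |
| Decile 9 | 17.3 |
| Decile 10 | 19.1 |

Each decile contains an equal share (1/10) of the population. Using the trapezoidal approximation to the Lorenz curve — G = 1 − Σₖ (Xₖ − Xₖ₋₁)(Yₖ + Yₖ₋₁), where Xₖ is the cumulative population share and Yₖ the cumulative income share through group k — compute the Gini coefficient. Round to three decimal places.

Cumulative income shares Yₖ: 0.0050, 0.0460, 0.0980, 0.1510, 0.2260, 0.3510, 0.4890, 0.6360, 0.8090, 1.0000
Σ (Xₖ−Xₖ₋₁)(Yₖ+Yₖ₋₁) = (1/10)(0.0050+0.0000) + (1/10)(0.0460+0.0050) + (1/10)(0.0980+0.0460) + (1/10)(0.1510+0.0980) + (1/10)(0.2260+0.1510) + (1/10)(0.3510+0.2260) + (1/10)(0.4890+0.3510) + (1/10)(0.6360+0.4890) + (1/10)(0.8090+0.6360) + (1/10)(1.0000+0.8090)
  = 0.0005 + 0.0051 + 0.0144 + 0.0249 + 0.0377 + 0.0577 + 0.0840 + 0.1125 + 0.1445 + 0.1809 = 0.6622
G = 1 − 0.6622 = 0.3378

0.338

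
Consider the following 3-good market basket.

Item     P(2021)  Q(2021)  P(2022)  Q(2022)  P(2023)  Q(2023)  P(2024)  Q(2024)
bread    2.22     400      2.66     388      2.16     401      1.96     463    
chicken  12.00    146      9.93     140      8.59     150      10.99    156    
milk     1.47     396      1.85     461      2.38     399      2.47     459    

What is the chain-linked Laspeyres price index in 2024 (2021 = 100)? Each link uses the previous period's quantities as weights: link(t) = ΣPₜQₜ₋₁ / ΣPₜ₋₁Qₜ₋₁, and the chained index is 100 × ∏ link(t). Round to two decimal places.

Link 2021→2022:
ΣP(2022)Q(2021) = 2.66×400 + 9.93×146 + 1.85×396 = 1064 + 1449.78 + 732.6 = 3246.38
ΣP(2021)Q(2021) = 2.22×400 + 12.00×146 + 1.47×396 = 888 + 1752 + 582.12 = 3222.12
link = 3246.38/3222.12 = 1.007529
Link 2022→2023:
ΣP(2023)Q(2022) = 2.16×388 + 8.59×140 + 2.38×461 = 838.08 + 1202.6 + 1097.18 = 3137.86
ΣP(2022)Q(2022) = 2.66×388 + 9.93×140 + 1.85×461 = 1032.08 + 1390.2 + 852.85 = 3275.13
link = 3137.86/3275.13 = 0.958087
Link 2023→2024:
ΣP(2024)Q(2023) = 1.96×401 + 10.99×150 + 2.47×399 = 785.96 + 1648.5 + 985.53 = 3419.99
ΣP(2023)Q(2023) = 2.16×401 + 8.59×150 + 2.38×399 = 866.16 + 1288.5 + 949.62 = 3104.28
link = 3419.99/3104.28 = 1.101702
Chained index = 100 × 1.007529 × 0.958087 × 1.101702 = 106.3473

106.35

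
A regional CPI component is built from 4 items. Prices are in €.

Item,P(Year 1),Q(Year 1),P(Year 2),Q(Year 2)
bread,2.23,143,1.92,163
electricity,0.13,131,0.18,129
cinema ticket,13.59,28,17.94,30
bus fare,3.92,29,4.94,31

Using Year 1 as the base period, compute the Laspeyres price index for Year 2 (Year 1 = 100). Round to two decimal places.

Laspeyres price index uses base-period quantities as weights.
ΣP(Year 2)·Q(Year 1) = 1.92×143 + 0.18×131 + 17.94×28 + 4.94×29 = 274.56 + 23.58 + 502.32 + 143.26 = 943.72
ΣP(Year 1)·Q(Year 1) = 2.23×143 + 0.13×131 + 13.59×28 + 3.92×29 = 318.89 + 17.03 + 380.52 + 113.68 = 830.12
Index = 943.72 / 830.12 × 100 = 113.6848

113.68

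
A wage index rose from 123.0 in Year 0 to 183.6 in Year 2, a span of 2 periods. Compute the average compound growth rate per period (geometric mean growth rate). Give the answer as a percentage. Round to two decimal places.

22.18%

Growth factor = (183.6/123.0)^(1/2) = (1.492683)^(1/2) = 1.221754
Growth rate = 1.221754 − 1 = 0.221754 = 22.1754%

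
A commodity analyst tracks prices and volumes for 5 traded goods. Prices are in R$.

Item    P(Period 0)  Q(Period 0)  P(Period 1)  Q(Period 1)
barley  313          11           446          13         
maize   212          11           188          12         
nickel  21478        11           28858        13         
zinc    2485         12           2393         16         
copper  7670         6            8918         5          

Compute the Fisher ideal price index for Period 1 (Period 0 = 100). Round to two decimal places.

Laspeyres component (base-period weights):
ΣP(Period 1)Q(Period 0) = 446×11 + 188×11 + 28858×11 + 2393×12 + 8918×6 = 4906 + 2068 + 317438 + 28716 + 53508 = 406636
ΣP(Period 0)Q(Period 0) = 313×11 + 212×11 + 21478×11 + 2485×12 + 7670×6 = 3443 + 2332 + 236258 + 29820 + 46020 = 317873
L = 406636 / 317873 × 100 = 127.9240
Paasche component (current-period weights):
ΣP(Period 1)Q(Period 1) = 446×13 + 188×12 + 28858×13 + 2393×16 + 8918×5 = 5798 + 2256 + 375154 + 38288 + 44590 = 466086
ΣP(Period 0)Q(Period 1) = 313×13 + 212×12 + 21478×13 + 2485×16 + 7670×5 = 4069 + 2544 + 279214 + 39760 + 38350 = 363937
P = 466086 / 363937 × 100 = 128.0678
Fisher = √(L × P) = √(127.9240 × 128.0678) = 127.9959

128.00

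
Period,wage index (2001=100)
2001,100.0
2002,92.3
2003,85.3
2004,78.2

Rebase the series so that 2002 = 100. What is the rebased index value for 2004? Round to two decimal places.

84.72

Rebased(2004) = 78.2 / 92.3 × 100 = 84.7237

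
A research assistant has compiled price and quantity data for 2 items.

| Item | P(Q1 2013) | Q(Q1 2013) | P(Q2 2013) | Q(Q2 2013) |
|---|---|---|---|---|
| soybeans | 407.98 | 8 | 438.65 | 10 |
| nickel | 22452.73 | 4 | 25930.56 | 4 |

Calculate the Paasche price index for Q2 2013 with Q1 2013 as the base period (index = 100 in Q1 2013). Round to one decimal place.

Paasche price index uses current-period quantities as weights.
ΣP(Q2 2013)·Q(Q2 2013) = 438.65×10 + 25930.56×4 = 4386.5 + 103722.24 = 108108.74
ΣP(Q1 2013)·Q(Q2 2013) = 407.98×10 + 22452.73×4 = 4079.8 + 89810.92 = 93890.72
Index = 108108.74 / 93890.72 × 100 = 115.1432

115.1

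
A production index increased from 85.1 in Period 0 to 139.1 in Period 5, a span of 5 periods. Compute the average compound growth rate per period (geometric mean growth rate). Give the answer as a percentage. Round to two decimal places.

10.33%

Growth factor = (139.1/85.1)^(1/5) = (1.634548)^(1/5) = 1.103264
Growth rate = 1.103264 − 1 = 0.103264 = 10.3264%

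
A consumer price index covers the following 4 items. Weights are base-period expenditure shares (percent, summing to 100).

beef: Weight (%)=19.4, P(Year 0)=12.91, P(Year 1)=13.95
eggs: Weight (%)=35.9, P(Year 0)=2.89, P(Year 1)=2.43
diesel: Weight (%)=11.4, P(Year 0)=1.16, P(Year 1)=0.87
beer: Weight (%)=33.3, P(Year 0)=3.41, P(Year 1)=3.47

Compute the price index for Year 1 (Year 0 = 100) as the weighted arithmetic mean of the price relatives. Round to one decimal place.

beef: 19.4 × (13.95/12.91) = 19.4 × 1.080558 = 20.9628
eggs: 35.9 × (2.43/2.89) = 35.9 × 0.840830 = 30.1858
diesel: 11.4 × (0.87/1.16) = 11.4 × 0.750000 = 8.5500
beer: 33.3 × (3.47/3.41) = 33.3 × 1.017595 = 33.8859
Index = Σ wᵢ·(p₁ᵢ/p₀ᵢ) = 20.9628 + 30.1858 + 8.5500 + 33.8859 = 93.5846

93.6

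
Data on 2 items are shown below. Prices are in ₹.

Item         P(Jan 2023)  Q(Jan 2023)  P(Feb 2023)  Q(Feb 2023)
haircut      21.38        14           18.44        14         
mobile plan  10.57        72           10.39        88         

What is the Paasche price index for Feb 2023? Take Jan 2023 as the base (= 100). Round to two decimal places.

95.36

Paasche price index uses current-period quantities as weights.
ΣP(Feb 2023)·Q(Feb 2023) = 18.44×14 + 10.39×88 = 258.16 + 914.32 = 1172.48
ΣP(Jan 2023)·Q(Feb 2023) = 21.38×14 + 10.57×88 = 299.32 + 930.16 = 1229.48
Index = 1172.48 / 1229.48 × 100 = 95.3639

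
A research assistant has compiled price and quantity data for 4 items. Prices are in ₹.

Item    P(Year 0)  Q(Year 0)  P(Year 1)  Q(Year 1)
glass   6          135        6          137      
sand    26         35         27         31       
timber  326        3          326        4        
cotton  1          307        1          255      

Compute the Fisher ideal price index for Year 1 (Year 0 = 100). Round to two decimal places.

101.07

Laspeyres component (base-period weights):
ΣP(Year 1)Q(Year 0) = 6×135 + 27×35 + 326×3 + 1×307 = 810 + 945 + 978 + 307 = 3040
ΣP(Year 0)Q(Year 0) = 6×135 + 26×35 + 326×3 + 1×307 = 810 + 910 + 978 + 307 = 3005
L = 3040 / 3005 × 100 = 101.1647
Paasche component (current-period weights):
ΣP(Year 1)Q(Year 1) = 6×137 + 27×31 + 326×4 + 1×255 = 822 + 837 + 1304 + 255 = 3218
ΣP(Year 0)Q(Year 1) = 6×137 + 26×31 + 326×4 + 1×255 = 822 + 806 + 1304 + 255 = 3187
P = 3218 / 3187 × 100 = 100.9727
Fisher = √(L × P) = √(101.1647 × 100.9727) = 101.0687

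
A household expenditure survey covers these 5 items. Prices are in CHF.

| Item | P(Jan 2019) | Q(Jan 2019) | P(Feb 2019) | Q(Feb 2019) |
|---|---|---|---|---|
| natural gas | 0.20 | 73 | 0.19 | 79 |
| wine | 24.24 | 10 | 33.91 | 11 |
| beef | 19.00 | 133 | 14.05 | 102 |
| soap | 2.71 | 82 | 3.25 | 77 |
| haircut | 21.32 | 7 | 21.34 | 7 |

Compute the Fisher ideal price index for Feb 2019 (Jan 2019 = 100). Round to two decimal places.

84.85

Laspeyres component (base-period weights):
ΣP(Feb 2019)Q(Jan 2019) = 0.19×73 + 33.91×10 + 14.05×133 + 3.25×82 + 21.34×7 = 13.87 + 339.1 + 1868.65 + 266.5 + 149.38 = 2637.5
ΣP(Jan 2019)Q(Jan 2019) = 0.20×73 + 24.24×10 + 19.00×133 + 2.71×82 + 21.32×7 = 14.6 + 242.4 + 2527 + 222.22 + 149.24 = 3155.46
L = 2637.5 / 3155.46 × 100 = 83.5853
Paasche component (current-period weights):
ΣP(Feb 2019)Q(Feb 2019) = 0.19×79 + 33.91×11 + 14.05×102 + 3.25×77 + 21.34×7 = 15.01 + 373.01 + 1433.1 + 250.25 + 149.38 = 2220.75
ΣP(Jan 2019)Q(Feb 2019) = 0.20×79 + 24.24×11 + 19.00×102 + 2.71×77 + 21.32×7 = 15.8 + 266.64 + 1938 + 208.67 + 149.24 = 2578.35
P = 2220.75 / 2578.35 × 100 = 86.1307
Fisher = √(L × P) = √(83.5853 × 86.1307) = 84.8484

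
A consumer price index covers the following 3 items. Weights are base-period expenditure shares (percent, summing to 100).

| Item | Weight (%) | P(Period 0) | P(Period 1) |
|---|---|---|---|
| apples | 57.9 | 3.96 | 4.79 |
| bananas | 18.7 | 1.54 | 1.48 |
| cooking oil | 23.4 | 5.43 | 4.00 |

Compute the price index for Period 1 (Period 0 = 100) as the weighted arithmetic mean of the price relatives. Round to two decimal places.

105.24

apples: 57.9 × (4.79/3.96) = 57.9 × 1.209596 = 70.0356
bananas: 18.7 × (1.48/1.54) = 18.7 × 0.961039 = 17.9714
cooking oil: 23.4 × (4.00/5.43) = 23.4 × 0.736648 = 17.2376
Index = Σ wᵢ·(p₁ᵢ/p₀ᵢ) = 70.0356 + 17.9714 + 17.2376 = 105.2446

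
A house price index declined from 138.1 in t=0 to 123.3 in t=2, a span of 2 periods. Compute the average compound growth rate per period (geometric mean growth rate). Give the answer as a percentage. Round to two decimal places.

-5.51%

Growth factor = (123.3/138.1)^(1/2) = (0.892831)^(1/2) = 0.944897
Growth rate = 0.944897 − 1 = -0.055103 = -5.5103%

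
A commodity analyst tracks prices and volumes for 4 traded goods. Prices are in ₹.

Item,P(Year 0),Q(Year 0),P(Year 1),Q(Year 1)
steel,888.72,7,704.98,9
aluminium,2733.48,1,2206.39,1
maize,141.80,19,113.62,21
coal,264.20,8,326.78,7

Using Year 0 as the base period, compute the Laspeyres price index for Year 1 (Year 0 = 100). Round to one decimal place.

86.6

Laspeyres price index uses base-period quantities as weights.
ΣP(Year 1)·Q(Year 0) = 704.98×7 + 2206.39×1 + 113.62×19 + 326.78×8 = 4934.86 + 2206.39 + 2158.78 + 2614.24 = 11914.27
ΣP(Year 0)·Q(Year 0) = 888.72×7 + 2733.48×1 + 141.80×19 + 264.20×8 = 6221.04 + 2733.48 + 2694.2 + 2113.6 = 13762.32
Index = 11914.27 / 13762.32 × 100 = 86.5717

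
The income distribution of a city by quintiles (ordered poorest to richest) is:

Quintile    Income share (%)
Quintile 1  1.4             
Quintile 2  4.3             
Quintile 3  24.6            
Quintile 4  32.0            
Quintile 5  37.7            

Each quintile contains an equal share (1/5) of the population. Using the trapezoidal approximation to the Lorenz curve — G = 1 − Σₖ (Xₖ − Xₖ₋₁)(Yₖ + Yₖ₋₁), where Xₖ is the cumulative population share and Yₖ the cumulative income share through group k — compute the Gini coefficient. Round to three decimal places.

0.401

Cumulative income shares Yₖ: 0.0140, 0.0570, 0.3030, 0.6230, 1.0000
Σ (Xₖ−Xₖ₋₁)(Yₖ+Yₖ₋₁) = (1/5)(0.0140+0.0000) + (1/5)(0.0570+0.0140) + (1/5)(0.3030+0.0570) + (1/5)(0.6230+0.3030) + (1/5)(1.0000+0.6230)
  = 0.0028 + 0.0142 + 0.0720 + 0.1852 + 0.3246 = 0.5988
G = 1 − 0.5988 = 0.4012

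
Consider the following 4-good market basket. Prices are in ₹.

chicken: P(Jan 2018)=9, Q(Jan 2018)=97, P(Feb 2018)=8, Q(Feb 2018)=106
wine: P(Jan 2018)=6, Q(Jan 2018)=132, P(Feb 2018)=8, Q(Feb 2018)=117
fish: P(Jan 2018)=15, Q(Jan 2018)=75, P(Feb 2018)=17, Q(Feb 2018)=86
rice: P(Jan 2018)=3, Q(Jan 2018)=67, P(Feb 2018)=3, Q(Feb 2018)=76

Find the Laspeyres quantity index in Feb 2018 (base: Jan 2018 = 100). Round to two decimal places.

106.12

Laspeyres quantity index uses base-period prices as weights.
ΣP(Jan 2018)·Q(Feb 2018) = 9×106 + 6×117 + 15×86 + 3×76 = 954 + 702 + 1290 + 228 = 3174
ΣP(Jan 2018)·Q(Jan 2018) = 9×97 + 6×132 + 15×75 + 3×67 = 873 + 792 + 1125 + 201 = 2991
Index = 3174 / 2991 × 100 = 106.1184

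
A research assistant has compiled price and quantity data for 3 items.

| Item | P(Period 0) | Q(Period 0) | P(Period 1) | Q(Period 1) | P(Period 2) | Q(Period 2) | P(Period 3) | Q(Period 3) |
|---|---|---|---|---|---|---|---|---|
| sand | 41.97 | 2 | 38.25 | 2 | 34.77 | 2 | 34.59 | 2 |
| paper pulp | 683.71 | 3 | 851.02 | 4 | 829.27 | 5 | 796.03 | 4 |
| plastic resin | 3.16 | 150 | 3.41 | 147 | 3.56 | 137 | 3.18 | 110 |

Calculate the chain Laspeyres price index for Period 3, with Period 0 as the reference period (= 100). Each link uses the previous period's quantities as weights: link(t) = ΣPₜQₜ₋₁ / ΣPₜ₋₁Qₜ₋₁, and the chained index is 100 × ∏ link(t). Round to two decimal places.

Link Period 0→Period 1:
ΣP(Period 1)Q(Period 0) = 38.25×2 + 851.02×3 + 3.41×150 = 76.5 + 2553.06 + 511.5 = 3141.06
ΣP(Period 0)Q(Period 0) = 41.97×2 + 683.71×3 + 3.16×150 = 83.94 + 2051.13 + 474 = 2609.07
link = 3141.06/2609.07 = 1.203900
Link Period 1→Period 2:
ΣP(Period 2)Q(Period 1) = 34.77×2 + 829.27×4 + 3.56×147 = 69.54 + 3317.08 + 523.32 = 3909.94
ΣP(Period 1)Q(Period 1) = 38.25×2 + 851.02×4 + 3.41×147 = 76.5 + 3404.08 + 501.27 = 3981.85
link = 3909.94/3981.85 = 0.981941
Link Period 2→Period 3:
ΣP(Period 3)Q(Period 2) = 34.59×2 + 796.03×5 + 3.18×137 = 69.18 + 3980.15 + 435.66 = 4484.99
ΣP(Period 2)Q(Period 2) = 34.77×2 + 829.27×5 + 3.56×137 = 69.54 + 4146.35 + 487.72 = 4703.61
link = 4484.99/4703.61 = 0.953521
Chained index = 100 × 1.203900 × 0.981941 × 0.953521 = 112.7213

112.72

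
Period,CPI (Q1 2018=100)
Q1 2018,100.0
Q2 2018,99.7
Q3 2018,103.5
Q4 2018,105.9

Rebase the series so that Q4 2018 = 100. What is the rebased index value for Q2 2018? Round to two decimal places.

Rebased(Q2 2018) = 99.7 / 105.9 × 100 = 94.1454

94.15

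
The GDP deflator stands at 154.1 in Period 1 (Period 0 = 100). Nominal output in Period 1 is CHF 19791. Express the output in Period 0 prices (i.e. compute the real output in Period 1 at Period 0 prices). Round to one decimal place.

Real = Nominal ÷ (Index/100) = 19791 ÷ (154.1/100)
     = 19791 ÷ 1.541 = 12842.9591

12843.0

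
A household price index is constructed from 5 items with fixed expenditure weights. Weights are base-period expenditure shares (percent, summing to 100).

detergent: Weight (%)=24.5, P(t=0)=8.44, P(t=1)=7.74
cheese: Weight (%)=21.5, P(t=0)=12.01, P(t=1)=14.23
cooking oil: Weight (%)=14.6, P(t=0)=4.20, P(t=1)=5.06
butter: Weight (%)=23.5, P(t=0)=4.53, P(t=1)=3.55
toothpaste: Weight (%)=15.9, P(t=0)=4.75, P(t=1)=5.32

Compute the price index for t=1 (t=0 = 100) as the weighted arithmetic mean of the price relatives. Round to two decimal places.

detergent: 24.5 × (7.74/8.44) = 24.5 × 0.917062 = 22.4680
cheese: 21.5 × (14.23/12.01) = 21.5 × 1.184846 = 25.4742
cooking oil: 14.6 × (5.06/4.20) = 14.6 × 1.204762 = 17.5895
butter: 23.5 × (3.55/4.53) = 23.5 × 0.783664 = 18.4161
toothpaste: 15.9 × (5.32/4.75) = 15.9 × 1.120000 = 17.8080
Index = Σ wᵢ·(p₁ᵢ/p₀ᵢ) = 22.4680 + 25.4742 + 17.5895 + 18.4161 + 17.8080 = 101.7558

101.76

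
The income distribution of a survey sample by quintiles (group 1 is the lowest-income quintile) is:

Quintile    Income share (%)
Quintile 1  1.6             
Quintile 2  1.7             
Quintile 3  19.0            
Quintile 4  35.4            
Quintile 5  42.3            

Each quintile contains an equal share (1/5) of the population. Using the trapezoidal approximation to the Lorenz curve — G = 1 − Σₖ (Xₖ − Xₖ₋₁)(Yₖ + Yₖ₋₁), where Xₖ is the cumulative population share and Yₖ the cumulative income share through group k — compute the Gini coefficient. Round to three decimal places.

Cumulative income shares Yₖ: 0.0160, 0.0330, 0.2230, 0.5770, 1.0000
Σ (Xₖ−Xₖ₋₁)(Yₖ+Yₖ₋₁) = (1/5)(0.0160+0.0000) + (1/5)(0.0330+0.0160) + (1/5)(0.2230+0.0330) + (1/5)(0.5770+0.2230) + (1/5)(1.0000+0.5770)
  = 0.0032 + 0.0098 + 0.0512 + 0.1600 + 0.3154 = 0.5396
G = 1 − 0.5396 = 0.4604

0.460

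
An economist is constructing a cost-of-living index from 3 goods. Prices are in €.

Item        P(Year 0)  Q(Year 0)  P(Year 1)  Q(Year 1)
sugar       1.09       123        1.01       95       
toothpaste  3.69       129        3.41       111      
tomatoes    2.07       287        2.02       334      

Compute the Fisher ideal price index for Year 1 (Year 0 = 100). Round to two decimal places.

Laspeyres component (base-period weights):
ΣP(Year 1)Q(Year 0) = 1.01×123 + 3.41×129 + 2.02×287 = 124.23 + 439.89 + 579.74 = 1143.86
ΣP(Year 0)Q(Year 0) = 1.09×123 + 3.69×129 + 2.07×287 = 134.07 + 476.01 + 594.09 = 1204.17
L = 1143.86 / 1204.17 × 100 = 94.9916
Paasche component (current-period weights):
ΣP(Year 1)Q(Year 1) = 1.01×95 + 3.41×111 + 2.02×334 = 95.95 + 378.51 + 674.68 = 1149.14
ΣP(Year 0)Q(Year 1) = 1.09×95 + 3.69×111 + 2.07×334 = 103.55 + 409.59 + 691.38 = 1204.52
P = 1149.14 / 1204.52 × 100 = 95.4023
Fisher = √(L × P) = √(94.9916 × 95.4023) = 95.1967

95.20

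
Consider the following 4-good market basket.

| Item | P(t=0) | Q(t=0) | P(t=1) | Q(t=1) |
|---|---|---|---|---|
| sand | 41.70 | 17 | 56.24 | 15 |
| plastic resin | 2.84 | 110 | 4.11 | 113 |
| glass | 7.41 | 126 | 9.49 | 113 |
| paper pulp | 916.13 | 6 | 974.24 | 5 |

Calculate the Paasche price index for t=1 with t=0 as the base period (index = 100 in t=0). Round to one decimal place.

113.9

Paasche price index uses current-period quantities as weights.
ΣP(t=1)·Q(t=1) = 56.24×15 + 4.11×113 + 9.49×113 + 974.24×5 = 843.6 + 464.43 + 1072.37 + 4871.2 = 7251.6
ΣP(t=0)·Q(t=1) = 41.70×15 + 2.84×113 + 7.41×113 + 916.13×5 = 625.5 + 320.92 + 837.33 + 4580.65 = 6364.4
Index = 7251.6 / 6364.4 × 100 = 113.9400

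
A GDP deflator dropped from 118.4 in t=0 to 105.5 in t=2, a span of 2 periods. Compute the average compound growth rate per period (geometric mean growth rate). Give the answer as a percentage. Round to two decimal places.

-5.60%

Growth factor = (105.5/118.4)^(1/2) = (0.891047)^(1/2) = 0.943953
Growth rate = 0.943953 − 1 = -0.056047 = -5.6047%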